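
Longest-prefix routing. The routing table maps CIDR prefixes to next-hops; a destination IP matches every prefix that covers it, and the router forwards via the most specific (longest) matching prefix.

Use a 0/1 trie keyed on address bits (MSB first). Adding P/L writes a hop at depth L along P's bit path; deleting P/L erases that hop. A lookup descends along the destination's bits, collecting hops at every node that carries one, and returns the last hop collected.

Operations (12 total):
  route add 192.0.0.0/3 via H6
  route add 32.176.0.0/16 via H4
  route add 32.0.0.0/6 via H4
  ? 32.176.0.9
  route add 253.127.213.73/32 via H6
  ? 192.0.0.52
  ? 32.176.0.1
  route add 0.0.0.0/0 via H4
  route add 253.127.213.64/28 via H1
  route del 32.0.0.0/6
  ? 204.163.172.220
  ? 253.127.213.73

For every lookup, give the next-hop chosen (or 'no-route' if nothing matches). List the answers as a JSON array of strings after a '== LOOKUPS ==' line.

Process each operation:
  add 192.0.0.0/3 -> H6 at depth 3
  add 32.176.0.0/16 -> H4 at depth 16
  add 32.0.0.0/6 -> H4 at depth 6
  Q 32.176.0.9: descend 0010000010110000 ; hops seen [H4,H4] ; pick H4
  add 253.127.213.73/32 -> H6 at depth 32
  Q 192.0.0.52: descend 110 ; hops seen [H6] ; pick H6
  Q 32.176.0.1: descend 0010000010110000 ; hops seen [H4,H4] ; pick H4
  add 0.0.0.0/0 -> H4 at depth 0
  add 253.127.213.64/28 -> H1 at depth 28
  del 32.0.0.0/6 (clear depth 6)
  Q 204.163.172.220: descend 110 ; hops seen [H4,H6] ; pick H6
  Q 253.127.213.73: descend 11111101011111111101010101001001 ; hops seen [H4,H1,H6] ; pick H6

== LOOKUPS ==
["H4","H6","H4","H6","H6"]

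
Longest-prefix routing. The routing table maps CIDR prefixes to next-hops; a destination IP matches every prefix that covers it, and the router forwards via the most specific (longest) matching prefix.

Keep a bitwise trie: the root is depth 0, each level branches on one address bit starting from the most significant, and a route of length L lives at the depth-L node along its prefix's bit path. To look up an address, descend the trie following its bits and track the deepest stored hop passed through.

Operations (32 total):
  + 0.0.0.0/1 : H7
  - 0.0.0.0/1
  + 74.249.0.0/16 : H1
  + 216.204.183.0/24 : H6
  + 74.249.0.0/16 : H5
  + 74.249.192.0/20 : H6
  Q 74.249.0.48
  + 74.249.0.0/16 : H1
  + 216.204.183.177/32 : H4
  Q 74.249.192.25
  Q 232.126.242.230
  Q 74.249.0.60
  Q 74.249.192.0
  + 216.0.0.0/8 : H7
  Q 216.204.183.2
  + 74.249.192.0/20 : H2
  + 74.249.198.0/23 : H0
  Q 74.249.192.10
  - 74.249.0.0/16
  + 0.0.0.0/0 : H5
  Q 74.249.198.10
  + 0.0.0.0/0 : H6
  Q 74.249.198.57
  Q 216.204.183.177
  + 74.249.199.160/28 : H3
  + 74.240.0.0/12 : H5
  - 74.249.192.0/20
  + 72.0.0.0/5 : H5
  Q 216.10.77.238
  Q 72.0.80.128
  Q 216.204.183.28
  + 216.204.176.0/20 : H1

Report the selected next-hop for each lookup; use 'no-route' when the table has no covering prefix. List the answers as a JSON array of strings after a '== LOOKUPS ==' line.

Trace:
  add 0.0.0.0/1 -> H7 at depth 1
  del 0.0.0.0/1 (clear depth 1)
  add 74.249.0.0/16 -> H1 at depth 16
  add 216.204.183.0/24 -> H6 at depth 24
  add 74.249.0.0/16 -> H5 at depth 16
  add 74.249.192.0/20 -> H6 at depth 20
  ? 74.249.0.48  path d0:-→d1:-→d2:-→d3:-→d4:-→d5:-→d6:-→d7:-→d8:-→d9:-→d10:-→d11:-→d12:-→d13:-→d14:-→d15:-→d16:H5  best=H5
  add 74.249.0.0/16 -> H1 at depth 16
  add 216.204.183.177/32 -> H4 at depth 32
  ? 74.249.192.25  path d0:-→d1:-→d2:-→d3:-→d4:-→d5:-→d6:-→d7:-→d8:-→d9:-→d10:-→d11:-→d12:-→d13:-→d14:-→d15:-→d16:H1→d17:-→d18:-→d19:-→d20:H6  best=H6
  ? 232.126.242.230  path d0:-→d1:-→d2:-  best=no-route
  ? 74.249.0.60  path d0:-→d1:-→d2:-→d3:-→d4:-→d5:-→d6:-→d7:-→d8:-→d9:-→d10:-→d11:-→d12:-→d13:-→d14:-→d15:-→d16:H1  best=H1
  ? 74.249.192.0  path d0:-→d1:-→d2:-→d3:-→d4:-→d5:-→d6:-→d7:-→d8:-→d9:-→d10:-→d11:-→d12:-→d13:-→d14:-→d15:-→d16:H1→d17:-→d18:-→d19:-→d20:H6  best=H6
  add 216.0.0.0/8 -> H7 at depth 8
  ? 216.204.183.2  path d0:-→d1:-→d2:-→d3:-→d4:-→d5:-→d6:-→d7:-→d8:H7→d9:-→d10:-→d11:-→d12:-→d13:-→d14:-→d15:-→d16:-→d17:-→d18:-→d19:-→d20:-→d21:-→d22:-→d23:-→d24:H6  best=H6
  add 74.249.192.0/20 -> H2 at depth 20
  add 74.249.198.0/23 -> H0 at depth 23
  ? 74.249.192.10  path d0:-→d1:-→d2:-→d3:-→d4:-→d5:-→d6:-→d7:-→d8:-→d9:-→d10:-→d11:-→d12:-→d13:-→d14:-→d15:-→d16:H1→d17:-→d18:-→d19:-→d20:H2→d21:-  best=H2
  del 74.249.0.0/16 (clear depth 16)
  add 0.0.0.0/0 -> H5 at depth 0
  ? 74.249.198.10  path d0:H5→d1:-→d2:-→d3:-→d4:-→d5:-→d6:-→d7:-→d8:-→d9:-→d10:-→d11:-→d12:-→d13:-→d14:-→d15:-→d16:-→d17:-→d18:-→d19:-→d20:H2→d21:-→d22:-→d23:H0  best=H0
  add 0.0.0.0/0 -> H6 at depth 0
  ? 74.249.198.57  path d0:H6→d1:-→d2:-→d3:-→d4:-→d5:-→d6:-→d7:-→d8:-→d9:-→d10:-→d11:-→d12:-→d13:-→d14:-→d15:-→d16:-→d17:-→d18:-→d19:-→d20:H2→d21:-→d22:-→d23:H0  best=H0
  ? 216.204.183.177  path d0:H6→d1:-→d2:-→d3:-→d4:-→d5:-→d6:-→d7:-→d8:H7→d9:-→d10:-→d11:-→d12:-→d13:-→d14:-→d15:-→d16:-→d17:-→d18:-→d19:-→d20:-→d21:-→d22:-→d23:-→d24:H6→d25:-→d26:-→d27:-→d28:-→d29:-→d30:-→d31:-→d32:H4  best=H4
  add 74.249.199.160/28 -> H3 at depth 28
  add 74.240.0.0/12 -> H5 at depth 12
  del 74.249.192.0/20 (clear depth 20)
  add 72.0.0.0/5 -> H5 at depth 5
  ? 216.10.77.238  path d0:H6→d1:-→d2:-→d3:-→d4:-→d5:-→d6:-→d7:-→d8:H7  best=H7
  ? 72.0.80.128  path d0:H6→d1:-→d2:-→d3:-→d4:-→d5:H5→d6:-  best=H5
  ? 216.204.183.28  path d0:H6→d1:-→d2:-→d3:-→d4:-→d5:-→d6:-→d7:-→d8:H7→d9:-→d10:-→d11:-→d12:-→d13:-→d14:-→d15:-→d16:-→d17:-→d18:-→d19:-→d20:-→d21:-→d22:-→d23:-→d24:H6  best=H6
  add 216.204.176.0/20 -> H1 at depth 20

== LOOKUPS ==
["H5","H6","no-route","H1","H6","H6","H2","H0","H0","H4","H7","H5","H6"]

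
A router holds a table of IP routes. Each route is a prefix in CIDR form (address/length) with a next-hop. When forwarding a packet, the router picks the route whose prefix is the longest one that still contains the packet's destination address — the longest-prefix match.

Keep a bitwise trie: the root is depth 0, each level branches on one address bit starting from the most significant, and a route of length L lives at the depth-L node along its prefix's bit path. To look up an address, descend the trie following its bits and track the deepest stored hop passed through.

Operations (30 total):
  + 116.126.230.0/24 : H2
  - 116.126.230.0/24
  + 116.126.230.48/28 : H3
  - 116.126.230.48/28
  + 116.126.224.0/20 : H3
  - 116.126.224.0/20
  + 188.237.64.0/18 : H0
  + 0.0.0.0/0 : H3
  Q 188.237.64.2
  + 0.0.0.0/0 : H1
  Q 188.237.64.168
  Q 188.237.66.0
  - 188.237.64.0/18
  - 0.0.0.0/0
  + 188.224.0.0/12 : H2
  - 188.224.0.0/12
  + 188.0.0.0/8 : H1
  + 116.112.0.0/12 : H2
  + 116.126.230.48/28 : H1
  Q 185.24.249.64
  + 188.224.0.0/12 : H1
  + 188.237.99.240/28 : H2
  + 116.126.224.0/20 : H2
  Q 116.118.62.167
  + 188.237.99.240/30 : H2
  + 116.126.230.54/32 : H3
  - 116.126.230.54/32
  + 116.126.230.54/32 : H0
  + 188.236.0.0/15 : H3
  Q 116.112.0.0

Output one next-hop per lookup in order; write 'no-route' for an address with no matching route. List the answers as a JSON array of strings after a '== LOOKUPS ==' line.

Apply in order:
  + 116.126.230.0/24 (H2) depth=24
  del 116.126.230.0/24 (clear depth 24)
  + 116.126.230.48/28 (H3) depth=28
  del 116.126.230.48/28 (clear depth 28)
  + 116.126.224.0/20 (H3) depth=20
  del 116.126.224.0/20 (clear depth 20)
  + 188.237.64.0/18 (H0) depth=18
  + 0.0.0.0/0 (H3) depth=0
  lookup 188.237.64.2: bits 101111001110110101 walk d0:H3→d1:-→d2:-→d3:-→d4:-→d5:-→d6:-→d7:-→d8:-→d9:-→d10:-→d11:-→d12:-→d13:-→d14:-→d15:-→d16:-→d17:-→d18:H0 -> H0
  + 0.0.0.0/0 (H1) depth=0
  lookup 188.237.64.168: bits 101111001110110101 walk d0:H1→d1:-→d2:-→d3:-→d4:-→d5:-→d6:-→d7:-→d8:-→d9:-→d10:-→d11:-→d12:-→d13:-→d14:-→d15:-→d16:-→d17:-→d18:H0 -> H0
  lookup 188.237.66.0: bits 101111001110110101 walk d0:H1→d1:-→d2:-→d3:-→d4:-→d5:-→d6:-→d7:-→d8:-→d9:-→d10:-→d11:-→d12:-→d13:-→d14:-→d15:-→d16:-→d17:-→d18:H0 -> H0
  del 188.237.64.0/18 (clear depth 18)
  del 0.0.0.0/0 (clear depth 0)
  + 188.224.0.0/12 (H2) depth=12
  del 188.224.0.0/12 (clear depth 12)
  + 188.0.0.0/8 (H1) depth=8
  + 116.112.0.0/12 (H2) depth=12
  + 116.126.230.48/28 (H1) depth=28
  lookup 185.24.249.64: bits 10111 walk d0:-→d1:-→d2:-→d3:-→d4:-→d5:- -> no-route
  + 188.224.0.0/12 (H1) depth=12
  + 188.237.99.240/28 (H2) depth=28
  + 116.126.224.0/20 (H2) depth=20
  lookup 116.118.62.167: bits 011101000111 walk d0:-→d1:-→d2:-→d3:-→d4:-→d5:-→d6:-→d7:-→d8:-→d9:-→d10:-→d11:-→d12:H2 -> H2
  + 188.237.99.240/30 (H2) depth=30
  + 116.126.230.54/32 (H3) depth=32
  del 116.126.230.54/32 (clear depth 32)
  + 116.126.230.54/32 (H0) depth=32
  + 188.236.0.0/15 (H3) depth=15
  lookup 116.112.0.0: bits 011101000111 walk d0:-→d1:-→d2:-→d3:-→d4:-→d5:-→d6:-→d7:-→d8:-→d9:-→d10:-→d11:-→d12:H2 -> H2

== LOOKUPS ==
["H0","H0","H0","no-route","H2","H2"]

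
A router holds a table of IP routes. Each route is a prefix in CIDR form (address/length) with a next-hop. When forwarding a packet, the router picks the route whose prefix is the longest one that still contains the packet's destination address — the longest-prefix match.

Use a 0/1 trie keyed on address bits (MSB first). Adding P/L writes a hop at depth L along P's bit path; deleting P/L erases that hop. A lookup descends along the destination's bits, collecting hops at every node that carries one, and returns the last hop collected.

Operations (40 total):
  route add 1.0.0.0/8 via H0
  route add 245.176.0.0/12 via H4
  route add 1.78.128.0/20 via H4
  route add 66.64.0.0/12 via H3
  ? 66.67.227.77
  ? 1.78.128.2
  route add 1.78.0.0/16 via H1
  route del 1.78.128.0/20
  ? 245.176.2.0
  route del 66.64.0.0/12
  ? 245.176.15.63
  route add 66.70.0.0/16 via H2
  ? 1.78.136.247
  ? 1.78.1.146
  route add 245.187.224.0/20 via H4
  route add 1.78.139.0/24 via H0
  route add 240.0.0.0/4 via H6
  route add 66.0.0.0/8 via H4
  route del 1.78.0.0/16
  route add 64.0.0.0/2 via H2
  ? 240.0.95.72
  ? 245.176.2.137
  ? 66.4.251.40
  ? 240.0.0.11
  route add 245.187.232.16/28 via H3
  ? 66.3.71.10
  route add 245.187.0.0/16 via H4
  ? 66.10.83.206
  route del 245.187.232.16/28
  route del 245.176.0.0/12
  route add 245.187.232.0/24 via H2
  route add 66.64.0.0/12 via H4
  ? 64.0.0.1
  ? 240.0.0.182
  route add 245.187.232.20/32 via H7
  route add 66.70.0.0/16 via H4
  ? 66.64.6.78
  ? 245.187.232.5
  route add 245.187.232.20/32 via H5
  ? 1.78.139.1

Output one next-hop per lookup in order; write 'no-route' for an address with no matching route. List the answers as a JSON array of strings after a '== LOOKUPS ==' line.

Trace:
  + 1.0.0.0/8 (H0) depth=8
  + 245.176.0.0/12 (H4) depth=12
  + 1.78.128.0/20 (H4) depth=20
  + 66.64.0.0/12 (H3) depth=12
  Q 66.67.227.77: descend 010000100100 ; hops seen [H3] ; pick H3
  Q 1.78.128.2: descend 00000001010011101000 ; hops seen [H0,H4] ; pick H4
  + 1.78.0.0/16 (H1) depth=16
  del 1.78.128.0/20 (clear depth 20)
  Q 245.176.2.0: descend 111101011011 ; hops seen [H4] ; pick H4
  del 66.64.0.0/12 (clear depth 12)
  Q 245.176.15.63: descend 111101011011 ; hops seen [H4] ; pick H4
  + 66.70.0.0/16 (H2) depth=16
  Q 1.78.136.247: descend 00000001010011101000 ; hops seen [H0,H1] ; pick H1
  Q 1.78.1.146: descend 0000000101001110 ; hops seen [H0,H1] ; pick H1
  + 245.187.224.0/20 (H4) depth=20
  + 1.78.139.0/24 (H0) depth=24
  + 240.0.0.0/4 (H6) depth=4
  + 66.0.0.0/8 (H4) depth=8
  del 1.78.0.0/16 (clear depth 16)
  + 64.0.0.0/2 (H2) depth=2
  Q 240.0.95.72: descend 11110 ; hops seen [H6] ; pick H6
  Q 245.176.2.137: descend 111101011011 ; hops seen [H6,H4] ; pick H4
  Q 66.4.251.40: descend 010000100 ; hops seen [H2,H4] ; pick H4
  Q 240.0.0.11: descend 11110 ; hops seen [H6] ; pick H6
  + 245.187.232.16/28 (H3) depth=28
  Q 66.3.71.10: descend 010000100 ; hops seen [H2,H4] ; pick H4
  + 245.187.0.0/16 (H4) depth=16
  Q 66.10.83.206: descend 010000100 ; hops seen [H2,H4] ; pick H4
  del 245.187.232.16/28 (clear depth 28)
  del 245.176.0.0/12 (clear depth 12)
  + 245.187.232.0/24 (H2) depth=24
  + 66.64.0.0/12 (H4) depth=12
  Q 64.0.0.1: descend 010000 ; hops seen [H2] ; pick H2
  Q 240.0.0.182: descend 11110 ; hops seen [H6] ; pick H6
  + 245.187.232.20/32 (H7) depth=32
  + 66.70.0.0/16 (H4) depth=16
  Q 66.64.6.78: descend 0100001001000 ; hops seen [H2,H4,H4] ; pick H4
  Q 245.187.232.5: descend 111101011011101111101000000 ; hops seen [H6,H4,H4,H2] ; pick H2
  + 245.187.232.20/32 (H5) depth=32
  Q 1.78.139.1: descend 000000010100111010001011 ; hops seen [H0,H0] ; pick H0

== LOOKUPS ==
["H3","H4","H4","H4","H1","H1","H6","H4","H4","H6","H4","H4","H2","H6","H4","H2","H0"]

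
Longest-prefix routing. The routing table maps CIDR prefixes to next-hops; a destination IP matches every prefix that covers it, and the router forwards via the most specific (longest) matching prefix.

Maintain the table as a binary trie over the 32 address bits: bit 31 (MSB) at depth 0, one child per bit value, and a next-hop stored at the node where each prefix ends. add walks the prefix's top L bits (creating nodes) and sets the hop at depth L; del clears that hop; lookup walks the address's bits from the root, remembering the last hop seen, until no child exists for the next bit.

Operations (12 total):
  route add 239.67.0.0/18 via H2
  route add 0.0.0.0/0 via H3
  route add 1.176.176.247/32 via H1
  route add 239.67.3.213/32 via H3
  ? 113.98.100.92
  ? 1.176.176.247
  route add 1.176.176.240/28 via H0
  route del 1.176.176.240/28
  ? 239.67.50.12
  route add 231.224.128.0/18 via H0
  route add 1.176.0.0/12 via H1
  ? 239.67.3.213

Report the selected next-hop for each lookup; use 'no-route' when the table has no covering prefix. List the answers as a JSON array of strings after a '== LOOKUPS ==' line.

Apply in order:
  + 239.67.0.0/18 (H2) depth=18
  + 0.0.0.0/0 (H3) depth=0
  + 1.176.176.247/32 (H1) depth=32
  + 239.67.3.213/32 (H3) depth=32
  Q 113.98.100.92: descend 0 ; hops seen [H3] ; pick H3
  Q 1.176.176.247: descend 00000001101100001011000011110111 ; hops seen [H3,H1] ; pick H1
  + 1.176.176.240/28 (H0) depth=28
  del 1.176.176.240/28 (clear depth 28)
  Q 239.67.50.12: descend 111011110100001100 ; hops seen [H3,H2] ; pick H2
  + 231.224.128.0/18 (H0) depth=18
  + 1.176.0.0/12 (H1) depth=12
  Q 239.67.3.213: descend 11101111010000110000001111010101 ; hops seen [H3,H2,H3] ; pick H3

== LOOKUPS ==
["H3","H1","H2","H3"]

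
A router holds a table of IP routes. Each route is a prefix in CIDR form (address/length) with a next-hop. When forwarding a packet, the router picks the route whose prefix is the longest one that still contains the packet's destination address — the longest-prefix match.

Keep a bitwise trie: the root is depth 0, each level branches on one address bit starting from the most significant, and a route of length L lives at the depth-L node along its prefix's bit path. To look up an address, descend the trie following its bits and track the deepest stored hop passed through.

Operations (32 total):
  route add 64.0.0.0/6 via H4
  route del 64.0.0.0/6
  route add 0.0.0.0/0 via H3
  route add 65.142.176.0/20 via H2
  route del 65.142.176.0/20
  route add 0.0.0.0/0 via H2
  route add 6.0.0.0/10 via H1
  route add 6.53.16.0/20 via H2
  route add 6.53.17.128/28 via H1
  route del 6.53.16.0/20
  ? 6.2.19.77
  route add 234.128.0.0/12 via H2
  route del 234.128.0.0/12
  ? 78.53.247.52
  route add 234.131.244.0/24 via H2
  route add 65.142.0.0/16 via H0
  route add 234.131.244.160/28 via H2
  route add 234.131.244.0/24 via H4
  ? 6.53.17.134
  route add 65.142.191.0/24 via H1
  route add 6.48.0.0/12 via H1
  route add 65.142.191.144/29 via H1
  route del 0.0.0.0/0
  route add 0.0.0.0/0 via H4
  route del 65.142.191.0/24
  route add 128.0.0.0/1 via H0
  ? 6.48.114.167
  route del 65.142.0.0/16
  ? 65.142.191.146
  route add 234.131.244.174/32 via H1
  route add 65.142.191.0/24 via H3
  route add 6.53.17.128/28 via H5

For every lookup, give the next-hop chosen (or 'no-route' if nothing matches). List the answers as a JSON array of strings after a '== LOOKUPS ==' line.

Trace:
  + 64.0.0.0/6 (H4) depth=6
  del 64.0.0.0/6 (clear depth 6)
  + 0.0.0.0/0 (H3) depth=0
  + 65.142.176.0/20 (H2) depth=20
  del 65.142.176.0/20 (clear depth 20)
  + 0.0.0.0/0 (H2) depth=0
  + 6.0.0.0/10 (H1) depth=10
  + 6.53.16.0/20 (H2) depth=20
  + 6.53.17.128/28 (H1) depth=28
  del 6.53.16.0/20 (clear depth 20)
  ? 6.2.19.77  path d0:H2→d1:-→d2:-→d3:-→d4:-→d5:-→d6:-→d7:-→d8:-→d9:-→d10:H1  best=H1
  + 234.128.0.0/12 (H2) depth=12
  del 234.128.0.0/12 (clear depth 12)
  ? 78.53.247.52  path d0:H2→d1:-→d2:-→d3:-→d4:-  best=H2
  + 234.131.244.0/24 (H2) depth=24
  + 65.142.0.0/16 (H0) depth=16
  + 234.131.244.160/28 (H2) depth=28
  + 234.131.244.0/24 (H4) depth=24
  ? 6.53.17.134  path d0:H2→d1:-→d2:-→d3:-→d4:-→d5:-→d6:-→d7:-→d8:-→d9:-→d10:H1→d11:-→d12:-→d13:-→d14:-→d15:-→d16:-→d17:-→d18:-→d19:-→d20:-→d21:-→d22:-→d23:-→d24:-→d25:-→d26:-→d27:-→d28:H1  best=H1
  + 65.142.191.0/24 (H1) depth=24
  + 6.48.0.0/12 (H1) depth=12
  + 65.142.191.144/29 (H1) depth=29
  del 0.0.0.0/0 (clear depth 0)
  + 0.0.0.0/0 (H4) depth=0
  del 65.142.191.0/24 (clear depth 24)
  + 128.0.0.0/1 (H0) depth=1
  ? 6.48.114.167  path d0:H4→d1:-→d2:-→d3:-→d4:-→d5:-→d6:-→d7:-→d8:-→d9:-→d10:H1→d11:-→d12:H1→d13:-  best=H1
  del 65.142.0.0/16 (clear depth 16)
  ? 65.142.191.146  path d0:H4→d1:-→d2:-→d3:-→d4:-→d5:-→d6:-→d7:-→d8:-→d9:-→d10:-→d11:-→d12:-→d13:-→d14:-→d15:-→d16:-→d17:-→d18:-→d19:-→d20:-→d21:-→d22:-→d23:-→d24:-→d25:-→d26:-→d27:-→d28:-→d29:H1  best=H1
  + 234.131.244.174/32 (H1) depth=32
  + 65.142.191.0/24 (H3) depth=24
  + 6.53.17.128/28 (H5) depth=28

== LOOKUPS ==
["H1","H2","H1","H1","H1"]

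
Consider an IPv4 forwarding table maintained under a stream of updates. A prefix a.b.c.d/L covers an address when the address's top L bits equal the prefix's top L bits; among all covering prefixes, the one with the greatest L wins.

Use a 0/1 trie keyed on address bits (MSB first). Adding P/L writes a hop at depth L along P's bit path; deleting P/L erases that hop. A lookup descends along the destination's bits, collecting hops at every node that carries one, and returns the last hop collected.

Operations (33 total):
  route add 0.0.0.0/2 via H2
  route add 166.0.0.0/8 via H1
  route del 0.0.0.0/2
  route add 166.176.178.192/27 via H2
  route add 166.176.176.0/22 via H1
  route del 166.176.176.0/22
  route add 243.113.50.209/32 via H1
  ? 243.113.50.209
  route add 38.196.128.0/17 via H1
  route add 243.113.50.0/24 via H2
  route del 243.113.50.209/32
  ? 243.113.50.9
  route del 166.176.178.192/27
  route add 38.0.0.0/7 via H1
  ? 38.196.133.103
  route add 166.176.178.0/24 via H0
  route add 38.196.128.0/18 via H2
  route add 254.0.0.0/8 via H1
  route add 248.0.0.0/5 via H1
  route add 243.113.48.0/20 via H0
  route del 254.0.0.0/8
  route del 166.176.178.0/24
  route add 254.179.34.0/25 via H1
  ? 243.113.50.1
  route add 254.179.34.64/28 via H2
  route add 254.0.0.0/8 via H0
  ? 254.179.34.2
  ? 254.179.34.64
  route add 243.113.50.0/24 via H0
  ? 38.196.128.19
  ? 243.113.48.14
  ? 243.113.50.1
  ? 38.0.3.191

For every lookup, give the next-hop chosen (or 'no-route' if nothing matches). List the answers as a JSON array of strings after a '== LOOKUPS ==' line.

Trace:
  + 0.0.0.0/2 (H2) depth=2
  + 166.0.0.0/8 (H1) depth=8
  - 0.0.0.0/2 clear@2
  + 166.176.178.192/27 (H2) depth=27
  + 166.176.176.0/22 (H1) depth=22
  - 166.176.176.0/22 clear@22
  + 243.113.50.209/32 (H1) depth=32
  lookup 243.113.50.209: bits 11110011011100010011001011010001 walk d0:-→d1:-→d2:-→d3:-→d4:-→d5:-→d6:-→d7:-→d8:-→d9:-→d10:-→d11:-→d12:-→d13:-→d14:-→d15:-→d16:-→d17:-→d18:-→d19:-→d20:-→d21:-→d22:-→d23:-→d24:-→d25:-→d26:-→d27:-→d28:-→d29:-→d30:-→d31:-→d32:H1 -> H1
  + 38.196.128.0/17 (H1) depth=17
  + 243.113.50.0/24 (H2) depth=24
  - 243.113.50.209/32 clear@32
  lookup 243.113.50.9: bits 111100110111000100110010 walk d0:-→d1:-→d2:-→d3:-→d4:-→d5:-→d6:-→d7:-→d8:-→d9:-→d10:-→d11:-→d12:-→d13:-→d14:-→d15:-→d16:-→d17:-→d18:-→d19:-→d20:-→d21:-→d22:-→d23:-→d24:H2 -> H2
  - 166.176.178.192/27 clear@27
  + 38.0.0.0/7 (H1) depth=7
  lookup 38.196.133.103: bits 00100110110001001 walk d0:-→d1:-→d2:-→d3:-→d4:-→d5:-→d6:-→d7:H1→d8:-→d9:-→d10:-→d11:-→d12:-→d13:-→d14:-→d15:-→d16:-→d17:H1 -> H1
  + 166.176.178.0/24 (H0) depth=24
  + 38.196.128.0/18 (H2) depth=18
  + 254.0.0.0/8 (H1) depth=8
  + 248.0.0.0/5 (H1) depth=5
  + 243.113.48.0/20 (H0) depth=20
  - 254.0.0.0/8 clear@8
  - 166.176.178.0/24 clear@24
  + 254.179.34.0/25 (H1) depth=25
  lookup 243.113.50.1: bits 111100110111000100110010 walk d0:-→d1:-→d2:-→d3:-→d4:-→d5:-→d6:-→d7:-→d8:-→d9:-→d10:-→d11:-→d12:-→d13:-→d14:-→d15:-→d16:-→d17:-→d18:-→d19:-→d20:H0→d21:-→d22:-→d23:-→d24:H2 -> H2
  + 254.179.34.64/28 (H2) depth=28
  + 254.0.0.0/8 (H0) depth=8
  lookup 254.179.34.2: bits 1111111010110011001000100 walk d0:-→d1:-→d2:-→d3:-→d4:-→d5:H1→d6:-→d7:-→d8:H0→d9:-→d10:-→d11:-→d12:-→d13:-→d14:-→d15:-→d16:-→d17:-→d18:-→d19:-→d20:-→d21:-→d22:-→d23:-→d24:-→d25:H1 -> H1
  lookup 254.179.34.64: bits 1111111010110011001000100100 walk d0:-→d1:-→d2:-→d3:-→d4:-→d5:H1→d6:-→d7:-→d8:H0→d9:-→d10:-→d11:-→d12:-→d13:-→d14:-→d15:-→d16:-→d17:-→d18:-→d19:-→d20:-→d21:-→d22:-→d23:-→d24:-→d25:H1→d26:-→d27:-→d28:H2 -> H2
  + 243.113.50.0/24 (H0) depth=24
  lookup 38.196.128.19: bits 001001101100010010 walk d0:-→d1:-→d2:-→d3:-→d4:-→d5:-→d6:-→d7:H1→d8:-→d9:-→d10:-→d11:-→d12:-→d13:-→d14:-→d15:-→d16:-→d17:H1→d18:H2 -> H2
  lookup 243.113.48.14: bits 1111001101110001001100 walk d0:-→d1:-→d2:-→d3:-→d4:-→d5:-→d6:-→d7:-→d8:-→d9:-→d10:-→d11:-→d12:-→d13:-→d14:-→d15:-→d16:-→d17:-→d18:-→d19:-→d20:H0→d21:-→d22:- -> H0
  lookup 243.113.50.1: bits 111100110111000100110010 walk d0:-→d1:-→d2:-→d3:-→d4:-→d5:-→d6:-→d7:-→d8:-→d9:-→d10:-→d11:-→d12:-→d13:-→d14:-→d15:-→d16:-→d17:-→d18:-→d19:-→d20:H0→d21:-→d22:-→d23:-→d24:H0 -> H0
  lookup 38.0.3.191: bits 00100110 walk d0:-→d1:-→d2:-→d3:-→d4:-→d5:-→d6:-→d7:H1→d8:- -> H1

== LOOKUPS ==
["H1","H2","H1","H2","H1","H2","H2","H0","H0","H1"]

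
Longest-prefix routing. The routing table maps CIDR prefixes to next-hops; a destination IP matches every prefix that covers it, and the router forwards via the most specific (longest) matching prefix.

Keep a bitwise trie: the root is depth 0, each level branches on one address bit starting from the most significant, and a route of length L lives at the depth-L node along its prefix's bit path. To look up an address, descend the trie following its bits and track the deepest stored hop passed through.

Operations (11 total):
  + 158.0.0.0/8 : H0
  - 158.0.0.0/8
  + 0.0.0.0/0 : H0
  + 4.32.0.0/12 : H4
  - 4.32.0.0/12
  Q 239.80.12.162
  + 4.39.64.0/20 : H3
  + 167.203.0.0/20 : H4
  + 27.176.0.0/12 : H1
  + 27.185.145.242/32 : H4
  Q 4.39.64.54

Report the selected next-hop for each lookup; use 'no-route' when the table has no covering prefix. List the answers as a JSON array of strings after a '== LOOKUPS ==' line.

Process each operation:
  add 158.0.0.0/8 -> H0 at depth 8
  del 158.0.0.0/8 (clear depth 8)
  add 0.0.0.0/0 -> H0 at depth 0
  add 4.32.0.0/12 -> H4 at depth 12
  del 4.32.0.0/12 (clear depth 12)
  Q 239.80.12.162: descend 1 ; hops seen [H0] ; pick H0
  add 4.39.64.0/20 -> H3 at depth 20
  add 167.203.0.0/20 -> H4 at depth 20
  add 27.176.0.0/12 -> H1 at depth 12
  add 27.185.145.242/32 -> H4 at depth 32
  Q 4.39.64.54: descend 00000100001001110100 ; hops seen [H0,H3] ; pick H3

== LOOKUPS ==
["H0","H3"]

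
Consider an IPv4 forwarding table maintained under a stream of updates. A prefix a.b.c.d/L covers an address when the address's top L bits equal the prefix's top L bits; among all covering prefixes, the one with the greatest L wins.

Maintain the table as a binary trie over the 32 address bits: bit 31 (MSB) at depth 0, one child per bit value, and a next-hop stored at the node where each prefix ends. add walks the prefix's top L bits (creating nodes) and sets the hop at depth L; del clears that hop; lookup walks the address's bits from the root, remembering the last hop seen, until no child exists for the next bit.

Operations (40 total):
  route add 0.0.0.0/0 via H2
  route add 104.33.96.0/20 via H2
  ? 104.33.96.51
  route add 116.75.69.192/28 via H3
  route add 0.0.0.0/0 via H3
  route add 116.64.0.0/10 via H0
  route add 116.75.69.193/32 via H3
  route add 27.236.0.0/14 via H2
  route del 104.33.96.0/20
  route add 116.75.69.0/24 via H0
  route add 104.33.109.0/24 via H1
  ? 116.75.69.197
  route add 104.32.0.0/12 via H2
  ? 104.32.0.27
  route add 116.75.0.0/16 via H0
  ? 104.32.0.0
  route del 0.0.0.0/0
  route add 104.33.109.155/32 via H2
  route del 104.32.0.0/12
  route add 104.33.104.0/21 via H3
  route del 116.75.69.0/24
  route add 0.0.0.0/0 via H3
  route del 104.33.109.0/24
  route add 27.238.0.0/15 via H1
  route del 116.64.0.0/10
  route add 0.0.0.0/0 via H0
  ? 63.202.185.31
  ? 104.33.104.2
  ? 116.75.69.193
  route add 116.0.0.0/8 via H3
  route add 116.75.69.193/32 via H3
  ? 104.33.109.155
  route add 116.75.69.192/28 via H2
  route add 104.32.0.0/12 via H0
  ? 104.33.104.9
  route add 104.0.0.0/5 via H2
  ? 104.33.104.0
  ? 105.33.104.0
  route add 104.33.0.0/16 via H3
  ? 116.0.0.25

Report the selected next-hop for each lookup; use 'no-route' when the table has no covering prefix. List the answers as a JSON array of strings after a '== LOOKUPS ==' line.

Trace:
  + 0.0.0.0/0 (H2) depth=0
  + 104.33.96.0/20 (H2) depth=20
  lookup 104.33.96.51: bits 01101000001000010110 walk d0:H2→d1:-→d2:-→d3:-→d4:-→d5:-→d6:-→d7:-→d8:-→d9:-→d10:-→d11:-→d12:-→d13:-→d14:-→d15:-→d16:-→d17:-→d18:-→d19:-→d20:H2 -> H2
  + 116.75.69.192/28 (H3) depth=28
  + 0.0.0.0/0 (H3) depth=0
  + 116.64.0.0/10 (H0) depth=10
  + 116.75.69.193/32 (H3) depth=32
  + 27.236.0.0/14 (H2) depth=14
  del 104.33.96.0/20 (clear depth 20)
  + 116.75.69.0/24 (H0) depth=24
  + 104.33.109.0/24 (H1) depth=24
  lookup 116.75.69.197: bits 01110100010010110100010111000 walk d0:H3→d1:-→d2:-→d3:-→d4:-→d5:-→d6:-→d7:-→d8:-→d9:-→d10:H0→d11:-→d12:-→d13:-→d14:-→d15:-→d16:-→d17:-→d18:-→d19:-→d20:-→d21:-→d22:-→d23:-→d24:H0→d25:-→d26:-→d27:-→d28:H3→d29:- -> H3
  + 104.32.0.0/12 (H2) depth=12
  lookup 104.32.0.27: bits 011010000010000 walk d0:H3→d1:-→d2:-→d3:-→d4:-→d5:-→d6:-→d7:-→d8:-→d9:-→d10:-→d11:-→d12:H2→d13:-→d14:-→d15:- -> H2
  + 116.75.0.0/16 (H0) depth=16
  lookup 104.32.0.0: bits 011010000010000 walk d0:H3→d1:-→d2:-→d3:-→d4:-→d5:-→d6:-→d7:-→d8:-→d9:-→d10:-→d11:-→d12:H2→d13:-→d14:-→d15:- -> H2
  del 0.0.0.0/0 (clear depth 0)
  + 104.33.109.155/32 (H2) depth=32
  del 104.32.0.0/12 (clear depth 12)
  + 104.33.104.0/21 (H3) depth=21
  del 116.75.69.0/24 (clear depth 24)
  + 0.0.0.0/0 (H3) depth=0
  del 104.33.109.0/24 (clear depth 24)
  + 27.238.0.0/15 (H1) depth=15
  del 116.64.0.0/10 (clear depth 10)
  + 0.0.0.0/0 (H0) depth=0
  lookup 63.202.185.31: bits 00 walk d0:H0→d1:-→d2:- -> H0
  lookup 104.33.104.2: bits 011010000010000101101 walk d0:H0→d1:-→d2:-→d3:-→d4:-→d5:-→d6:-→d7:-→d8:-→d9:-→d10:-→d11:-→d12:-→d13:-→d14:-→d15:-→d16:-→d17:-→d18:-→d19:-→d20:-→d21:H3 -> H3
  lookup 116.75.69.193: bits 01110100010010110100010111000001 walk d0:H0→d1:-→d2:-→d3:-→d4:-→d5:-→d6:-→d7:-→d8:-→d9:-→d10:-→d11:-→d12:-→d13:-→d14:-→d15:-→d16:H0→d17:-→d18:-→d19:-→d20:-→d21:-→d22:-→d23:-→d24:-→d25:-→d26:-→d27:-→d28:H3→d29:-→d30:-→d31:-→d32:H3 -> H3
  + 116.0.0.0/8 (H3) depth=8
  + 116.75.69.193/32 (H3) depth=32
  lookup 104.33.109.155: bits 01101000001000010110110110011011 walk d0:H0→d1:-→d2:-→d3:-→d4:-→d5:-→d6:-→d7:-→d8:-→d9:-→d10:-→d11:-→d12:-→d13:-→d14:-→d15:-→d16:-→d17:-→d18:-→d19:-→d20:-→d21:H3→d22:-→d23:-→d24:-→d25:-→d26:-→d27:-→d28:-→d29:-→d30:-→d31:-→d32:H2 -> H2
  + 116.75.69.192/28 (H2) depth=28
  + 104.32.0.0/12 (H0) depth=12
  lookup 104.33.104.9: bits 011010000010000101101 walk d0:H0→d1:-→d2:-→d3:-→d4:-→d5:-→d6:-→d7:-→d8:-→d9:-→d10:-→d11:-→d12:H0→d13:-→d14:-→d15:-→d16:-→d17:-→d18:-→d19:-→d20:-→d21:H3 -> H3
  + 104.0.0.0/5 (H2) depth=5
  lookup 104.33.104.0: bits 011010000010000101101 walk d0:H0→d1:-→d2:-→d3:-→d4:-→d5:H2→d6:-→d7:-→d8:-→d9:-→d10:-→d11:-→d12:H0→d13:-→d14:-→d15:-→d16:-→d17:-→d18:-→d19:-→d20:-→d21:H3 -> H3
  lookup 105.33.104.0: bits 0110100 walk d0:H0→d1:-→d2:-→d3:-→d4:-→d5:H2→d6:-→d7:- -> H2
  + 104.33.0.0/16 (H3) depth=16
  lookup 116.0.0.25: bits 011101000 walk d0:H0→d1:-→d2:-→d3:-→d4:-→d5:-→d6:-→d7:-→d8:H3→d9:- -> H3

== LOOKUPS ==
["H2","H3","H2","H2","H0","H3","H3","H2","H3","H3","H2","H3"]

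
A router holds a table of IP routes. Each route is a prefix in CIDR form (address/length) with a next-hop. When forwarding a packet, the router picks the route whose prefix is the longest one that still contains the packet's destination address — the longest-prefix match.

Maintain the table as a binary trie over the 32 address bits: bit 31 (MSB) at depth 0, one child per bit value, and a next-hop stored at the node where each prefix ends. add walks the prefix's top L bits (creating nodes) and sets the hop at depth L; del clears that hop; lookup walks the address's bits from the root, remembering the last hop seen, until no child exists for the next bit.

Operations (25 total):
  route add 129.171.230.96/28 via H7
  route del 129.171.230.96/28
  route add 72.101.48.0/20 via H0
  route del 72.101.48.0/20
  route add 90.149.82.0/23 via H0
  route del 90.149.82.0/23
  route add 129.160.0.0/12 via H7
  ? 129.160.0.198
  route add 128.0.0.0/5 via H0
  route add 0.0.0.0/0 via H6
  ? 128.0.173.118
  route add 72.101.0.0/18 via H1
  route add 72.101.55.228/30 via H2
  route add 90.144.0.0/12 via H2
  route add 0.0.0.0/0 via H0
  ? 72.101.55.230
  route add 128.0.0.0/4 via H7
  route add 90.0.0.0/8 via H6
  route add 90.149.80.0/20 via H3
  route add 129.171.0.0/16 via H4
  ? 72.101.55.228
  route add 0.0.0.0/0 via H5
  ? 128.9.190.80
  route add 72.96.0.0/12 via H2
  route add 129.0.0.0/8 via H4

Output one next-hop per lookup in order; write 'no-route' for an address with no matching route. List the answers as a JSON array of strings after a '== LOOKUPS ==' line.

Trace:
  add 129.171.230.96/28 -> H7 at depth 28
  del 129.171.230.96/28 (clear depth 28)
  add 72.101.48.0/20 -> H0 at depth 20
  del 72.101.48.0/20 (clear depth 20)
  add 90.149.82.0/23 -> H0 at depth 23
  del 90.149.82.0/23 (clear depth 23)
  add 129.160.0.0/12 -> H7 at depth 12
  lookup 129.160.0.198: bits 100000011010 walk d0:-→d1:-→d2:-→d3:-→d4:-→d5:-→d6:-→d7:-→d8:-→d9:-→d10:-→d11:-→d12:H7 -> H7
  add 128.0.0.0/5 -> H0 at depth 5
  add 0.0.0.0/0 -> H6 at depth 0
  lookup 128.0.173.118: bits 1000000 walk d0:H6→d1:-→d2:-→d3:-→d4:-→d5:H0→d6:-→d7:- -> H0
  add 72.101.0.0/18 -> H1 at depth 18
  add 72.101.55.228/30 -> H2 at depth 30
  add 90.144.0.0/12 -> H2 at depth 12
  add 0.0.0.0/0 -> H0 at depth 0
  lookup 72.101.55.230: bits 010010000110010100110111111001 walk d0:H0→d1:-→d2:-→d3:-→d4:-→d5:-→d6:-→d7:-→d8:-→d9:-→d10:-→d11:-→d12:-→d13:-→d14:-→d15:-→d16:-→d17:-→d18:H1→d19:-→d20:-→d21:-→d22:-→d23:-→d24:-→d25:-→d26:-→d27:-→d28:-→d29:-→d30:H2 -> H2
  add 128.0.0.0/4 -> H7 at depth 4
  add 90.0.0.0/8 -> H6 at depth 8
  add 90.149.80.0/20 -> H3 at depth 20
  add 129.171.0.0/16 -> H4 at depth 16
  lookup 72.101.55.228: bits 010010000110010100110111111001 walk d0:H0→d1:-→d2:-→d3:-→d4:-→d5:-→d6:-→d7:-→d8:-→d9:-→d10:-→d11:-→d12:-→d13:-→d14:-→d15:-→d16:-→d17:-→d18:H1→d19:-→d20:-→d21:-→d22:-→d23:-→d24:-→d25:-→d26:-→d27:-→d28:-→d29:-→d30:H2 -> H2
  add 0.0.0.0/0 -> H5 at depth 0
  lookup 128.9.190.80: bits 1000000 walk d0:H5→d1:-→d2:-→d3:-→d4:H7→d5:H0→d6:-→d7:- -> H0
  add 72.96.0.0/12 -> H2 at depth 12
  add 129.0.0.0/8 -> H4 at depth 8

== LOOKUPS ==
["H7","H0","H2","H2","H0"]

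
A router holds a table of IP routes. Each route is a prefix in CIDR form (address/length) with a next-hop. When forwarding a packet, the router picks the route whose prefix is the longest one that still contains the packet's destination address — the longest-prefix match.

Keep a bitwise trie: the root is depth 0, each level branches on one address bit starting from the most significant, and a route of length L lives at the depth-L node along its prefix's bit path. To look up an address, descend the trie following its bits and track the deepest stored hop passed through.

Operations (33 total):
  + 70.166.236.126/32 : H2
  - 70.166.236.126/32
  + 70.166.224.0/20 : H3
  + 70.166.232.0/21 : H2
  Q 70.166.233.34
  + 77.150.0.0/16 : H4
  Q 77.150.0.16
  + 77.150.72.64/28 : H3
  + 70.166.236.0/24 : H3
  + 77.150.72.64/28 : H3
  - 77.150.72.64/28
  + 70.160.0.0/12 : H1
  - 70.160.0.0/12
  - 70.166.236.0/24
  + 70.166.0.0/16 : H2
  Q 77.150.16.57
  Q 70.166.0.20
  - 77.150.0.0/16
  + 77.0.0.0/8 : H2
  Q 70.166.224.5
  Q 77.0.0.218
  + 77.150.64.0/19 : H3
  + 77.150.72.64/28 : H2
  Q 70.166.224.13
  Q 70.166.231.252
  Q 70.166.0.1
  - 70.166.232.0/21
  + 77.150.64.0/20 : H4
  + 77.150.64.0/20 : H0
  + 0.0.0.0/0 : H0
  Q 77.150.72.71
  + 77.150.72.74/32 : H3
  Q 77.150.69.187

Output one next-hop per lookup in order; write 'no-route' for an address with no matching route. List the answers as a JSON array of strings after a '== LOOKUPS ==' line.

Trace:
  add 70.166.236.126/32 -> H2 at depth 32
  del 70.166.236.126/32 (clear depth 32)
  add 70.166.224.0/20 -> H3 at depth 20
  add 70.166.232.0/21 -> H2 at depth 21
  lookup 70.166.233.34: bits 010001101010011011101 walk d0:-→d1:-→d2:-→d3:-→d4:-→d5:-→d6:-→d7:-→d8:-→d9:-→d10:-→d11:-→d12:-→d13:-→d14:-→d15:-→d16:-→d17:-→d18:-→d19:-→d20:H3→d21:H2 -> H2
  add 77.150.0.0/16 -> H4 at depth 16
  lookup 77.150.0.16: bits 0100110110010110 walk d0:-→d1:-→d2:-→d3:-→d4:-→d5:-→d6:-→d7:-→d8:-→d9:-→d10:-→d11:-→d12:-→d13:-→d14:-→d15:-→d16:H4 -> H4
  add 77.150.72.64/28 -> H3 at depth 28
  add 70.166.236.0/24 -> H3 at depth 24
  add 77.150.72.64/28 -> H3 at depth 28
  del 77.150.72.64/28 (clear depth 28)
  add 70.160.0.0/12 -> H1 at depth 12
  del 70.160.0.0/12 (clear depth 12)
  del 70.166.236.0/24 (clear depth 24)
  add 70.166.0.0/16 -> H2 at depth 16
  lookup 77.150.16.57: bits 01001101100101100 walk d0:-→d1:-→d2:-→d3:-→d4:-→d5:-→d6:-→d7:-→d8:-→d9:-→d10:-→d11:-→d12:-→d13:-→d14:-→d15:-→d16:H4→d17:- -> H4
  lookup 70.166.0.20: bits 0100011010100110 walk d0:-→d1:-→d2:-→d3:-→d4:-→d5:-→d6:-→d7:-→d8:-→d9:-→d10:-→d11:-→d12:-→d13:-→d14:-→d15:-→d16:H2 -> H2
  del 77.150.0.0/16 (clear depth 16)
  add 77.0.0.0/8 -> H2 at depth 8
  lookup 70.166.224.5: bits 01000110101001101110 walk d0:-→d1:-→d2:-→d3:-→d4:-→d5:-→d6:-→d7:-→d8:-→d9:-→d10:-→d11:-→d12:-→d13:-→d14:-→d15:-→d16:H2→d17:-→d18:-→d19:-→d20:H3 -> H3
  lookup 77.0.0.218: bits 01001101 walk d0:-→d1:-→d2:-→d3:-→d4:-→d5:-→d6:-→d7:-→d8:H2 -> H2
  add 77.150.64.0/19 -> H3 at depth 19
  add 77.150.72.64/28 -> H2 at depth 28
  lookup 70.166.224.13: bits 01000110101001101110 walk d0:-→d1:-→d2:-→d3:-→d4:-→d5:-→d6:-→d7:-→d8:-→d9:-→d10:-→d11:-→d12:-→d13:-→d14:-→d15:-→d16:H2→d17:-→d18:-→d19:-→d20:H3 -> H3
  lookup 70.166.231.252: bits 01000110101001101110 walk d0:-→d1:-→d2:-→d3:-→d4:-→d5:-→d6:-→d7:-→d8:-→d9:-→d10:-→d11:-→d12:-→d13:-→d14:-→d15:-→d16:H2→d17:-→d18:-→d19:-→d20:H3 -> H3
  lookup 70.166.0.1: bits 0100011010100110 walk d0:-→d1:-→d2:-→d3:-→d4:-→d5:-→d6:-→d7:-→d8:-→d9:-→d10:-→d11:-→d12:-→d13:-→d14:-→d15:-→d16:H2 -> H2
  del 70.166.232.0/21 (clear depth 21)
  add 77.150.64.0/20 -> H4 at depth 20
  add 77.150.64.0/20 -> H0 at depth 20
  add 0.0.0.0/0 -> H0 at depth 0
  lookup 77.150.72.71: bits 0100110110010110010010000100 walk d0:H0→d1:-→d2:-→d3:-→d4:-→d5:-→d6:-→d7:-→d8:H2→d9:-→d10:-→d11:-→d12:-→d13:-→d14:-→d15:-→d16:-→d17:-→d18:-→d19:H3→d20:H0→d21:-→d22:-→d23:-→d24:-→d25:-→d26:-→d27:-→d28:H2 -> H2
  add 77.150.72.74/32 -> H3 at depth 32
  lookup 77.150.69.187: bits 01001101100101100100 walk d0:H0→d1:-→d2:-→d3:-→d4:-→d5:-→d6:-→d7:-→d8:H2→d9:-→d10:-→d11:-→d12:-→d13:-→d14:-→d15:-→d16:-→d17:-→d18:-→d19:H3→d20:H0 -> H0

== LOOKUPS ==
["H2","H4","H4","H2","H3","H2","H3","H3","H2","H2","H0"]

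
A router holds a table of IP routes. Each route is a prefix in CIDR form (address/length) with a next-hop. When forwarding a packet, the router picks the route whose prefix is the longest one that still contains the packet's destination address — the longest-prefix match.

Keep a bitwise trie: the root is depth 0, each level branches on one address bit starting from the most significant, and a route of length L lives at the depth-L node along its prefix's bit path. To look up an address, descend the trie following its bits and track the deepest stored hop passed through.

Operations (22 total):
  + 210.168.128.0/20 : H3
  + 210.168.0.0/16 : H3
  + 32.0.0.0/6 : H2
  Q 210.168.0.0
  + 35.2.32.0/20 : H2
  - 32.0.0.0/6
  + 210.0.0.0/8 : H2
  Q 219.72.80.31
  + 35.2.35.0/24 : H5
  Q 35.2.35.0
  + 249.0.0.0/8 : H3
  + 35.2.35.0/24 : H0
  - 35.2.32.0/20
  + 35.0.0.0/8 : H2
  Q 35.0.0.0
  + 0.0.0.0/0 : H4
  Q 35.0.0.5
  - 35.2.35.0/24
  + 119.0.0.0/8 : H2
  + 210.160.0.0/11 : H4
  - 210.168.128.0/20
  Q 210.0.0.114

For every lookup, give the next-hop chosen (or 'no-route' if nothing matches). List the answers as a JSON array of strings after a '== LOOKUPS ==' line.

Apply in order:
  + 210.168.128.0/20 (H3) depth=20
  + 210.168.0.0/16 (H3) depth=16
  + 32.0.0.0/6 (H2) depth=6
  ? 210.168.0.0  path d0:-→d1:-→d2:-→d3:-→d4:-→d5:-→d6:-→d7:-→d8:-→d9:-→d10:-→d11:-→d12:-→d13:-→d14:-→d15:-→d16:H3  best=H3
  + 35.2.32.0/20 (H2) depth=20
  - 32.0.0.0/6 clear@6
  + 210.0.0.0/8 (H2) depth=8
  ? 219.72.80.31  path d0:-→d1:-→d2:-→d3:-→d4:-  best=no-route
  + 35.2.35.0/24 (H5) depth=24
  ? 35.2.35.0  path d0:-→d1:-→d2:-→d3:-→d4:-→d5:-→d6:-→d7:-→d8:-→d9:-→d10:-→d11:-→d12:-→d13:-→d14:-→d15:-→d16:-→d17:-→d18:-→d19:-→d20:H2→d21:-→d22:-→d23:-→d24:H5  best=H5
  + 249.0.0.0/8 (H3) depth=8
  + 35.2.35.0/24 (H0) depth=24
  - 35.2.32.0/20 clear@20
  + 35.0.0.0/8 (H2) depth=8
  ? 35.0.0.0  path d0:-→d1:-→d2:-→d3:-→d4:-→d5:-→d6:-→d7:-→d8:H2→d9:-→d10:-→d11:-→d12:-→d13:-→d14:-  best=H2
  + 0.0.0.0/0 (H4) depth=0
  ? 35.0.0.5  path d0:H4→d1:-→d2:-→d3:-→d4:-→d5:-→d6:-→d7:-→d8:H2→d9:-→d10:-→d11:-→d12:-→d13:-→d14:-  best=H2
  - 35.2.35.0/24 clear@24
  + 119.0.0.0/8 (H2) depth=8
  + 210.160.0.0/11 (H4) depth=11
  - 210.168.128.0/20 clear@20
  ? 210.0.0.114  path d0:H4→d1:-→d2:-→d3:-→d4:-→d5:-→d6:-→d7:-→d8:H2  best=H2

== LOOKUPS ==
["H3","no-route","H5","H2","H2","H2"]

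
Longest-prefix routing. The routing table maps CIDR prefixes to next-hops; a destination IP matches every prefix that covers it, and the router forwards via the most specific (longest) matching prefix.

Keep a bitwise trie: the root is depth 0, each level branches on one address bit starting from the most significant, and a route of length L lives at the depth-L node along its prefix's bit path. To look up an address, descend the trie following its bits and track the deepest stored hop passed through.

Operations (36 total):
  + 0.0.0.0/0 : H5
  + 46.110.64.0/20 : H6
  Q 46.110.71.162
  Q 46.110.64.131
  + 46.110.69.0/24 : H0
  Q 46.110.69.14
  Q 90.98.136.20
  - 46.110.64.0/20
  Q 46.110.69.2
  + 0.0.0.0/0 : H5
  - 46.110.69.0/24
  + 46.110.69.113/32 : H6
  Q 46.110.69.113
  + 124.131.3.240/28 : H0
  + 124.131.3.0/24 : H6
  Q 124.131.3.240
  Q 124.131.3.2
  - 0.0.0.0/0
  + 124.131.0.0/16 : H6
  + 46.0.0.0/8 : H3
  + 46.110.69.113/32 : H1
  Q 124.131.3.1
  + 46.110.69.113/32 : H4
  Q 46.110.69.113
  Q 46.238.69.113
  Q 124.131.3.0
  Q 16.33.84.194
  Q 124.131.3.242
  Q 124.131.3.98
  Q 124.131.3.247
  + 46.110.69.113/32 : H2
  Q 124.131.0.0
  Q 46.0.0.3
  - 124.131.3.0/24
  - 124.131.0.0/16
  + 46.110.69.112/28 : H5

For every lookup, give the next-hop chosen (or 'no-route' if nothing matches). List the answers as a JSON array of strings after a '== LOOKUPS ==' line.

Process each operation:
  add 0.0.0.0/0 -> H5 at depth 0
  add 46.110.64.0/20 -> H6 at depth 20
  ? 46.110.71.162  path d0:H5→d1:-→d2:-→d3:-→d4:-→d5:-→d6:-→d7:-→d8:-→d9:-→d10:-→d11:-→d12:-→d13:-→d14:-→d15:-→d16:-→d17:-→d18:-→d19:-→d20:H6  best=H6
  ? 46.110.64.131  path d0:H5→d1:-→d2:-→d3:-→d4:-→d5:-→d6:-→d7:-→d8:-→d9:-→d10:-→d11:-→d12:-→d13:-→d14:-→d15:-→d16:-→d17:-→d18:-→d19:-→d20:H6  best=H6
  add 46.110.69.0/24 -> H0 at depth 24
  ? 46.110.69.14  path d0:H5→d1:-→d2:-→d3:-→d4:-→d5:-→d6:-→d7:-→d8:-→d9:-→d10:-→d11:-→d12:-→d13:-→d14:-→d15:-→d16:-→d17:-→d18:-→d19:-→d20:H6→d21:-→d22:-→d23:-→d24:H0  best=H0
  ? 90.98.136.20  path d0:H5→d1:-  best=H5
  - 46.110.64.0/20 clear@20
  ? 46.110.69.2  path d0:H5→d1:-→d2:-→d3:-→d4:-→d5:-→d6:-→d7:-→d8:-→d9:-→d10:-→d11:-→d12:-→d13:-→d14:-→d15:-→d16:-→d17:-→d18:-→d19:-→d20:-→d21:-→d22:-→d23:-→d24:H0  best=H0
  add 0.0.0.0/0 -> H5 at depth 0
  - 46.110.69.0/24 clear@24
  add 46.110.69.113/32 -> H6 at depth 32
  ? 46.110.69.113  path d0:H5→d1:-→d2:-→d3:-→d4:-→d5:-→d6:-→d7:-→d8:-→d9:-→d10:-→d11:-→d12:-→d13:-→d14:-→d15:-→d16:-→d17:-→d18:-→d19:-→d20:-→d21:-→d22:-→d23:-→d24:-→d25:-→d26:-→d27:-→d28:-→d29:-→d30:-→d31:-→d32:H6  best=H6
  add 124.131.3.240/28 -> H0 at depth 28
  add 124.131.3.0/24 -> H6 at depth 24
  ? 124.131.3.240  path d0:H5→d1:-→d2:-→d3:-→d4:-→d5:-→d6:-→d7:-→d8:-→d9:-→d10:-→d11:-→d12:-→d13:-→d14:-→d15:-→d16:-→d17:-→d18:-→d19:-→d20:-→d21:-→d22:-→d23:-→d24:H6→d25:-→d26:-→d27:-→d28:H0  best=H0
  ? 124.131.3.2  path d0:H5→d1:-→d2:-→d3:-→d4:-→d5:-→d6:-→d7:-→d8:-→d9:-→d10:-→d11:-→d12:-→d13:-→d14:-→d15:-→d16:-→d17:-→d18:-→d19:-→d20:-→d21:-→d22:-→d23:-→d24:H6  best=H6
  - 0.0.0.0/0 clear@0
  add 124.131.0.0/16 -> H6 at depth 16
  add 46.0.0.0/8 -> H3 at depth 8
  add 46.110.69.113/32 -> H1 at depth 32
  ? 124.131.3.1  path d0:-→d1:-→d2:-→d3:-→d4:-→d5:-→d6:-→d7:-→d8:-→d9:-→d10:-→d11:-→d12:-→d13:-→d14:-→d15:-→d16:H6→d17:-→d18:-→d19:-→d20:-→d21:-→d22:-→d23:-→d24:H6  best=H6
  add 46.110.69.113/32 -> H4 at depth 32
  ? 46.110.69.113  path d0:-→d1:-→d2:-→d3:-→d4:-→d5:-→d6:-→d7:-→d8:H3→d9:-→d10:-→d11:-→d12:-→d13:-→d14:-→d15:-→d16:-→d17:-→d18:-→d19:-→d20:-→d21:-→d22:-→d23:-→d24:-→d25:-→d26:-→d27:-→d28:-→d29:-→d30:-→d31:-→d32:H4  best=H4
  ? 46.238.69.113  path d0:-→d1:-→d2:-→d3:-→d4:-→d5:-→d6:-→d7:-→d8:H3  best=H3
  ? 124.131.3.0  path d0:-→d1:-→d2:-→d3:-→d4:-→d5:-→d6:-→d7:-→d8:-→d9:-→d10:-→d11:-→d12:-→d13:-→d14:-→d15:-→d16:H6→d17:-→d18:-→d19:-→d20:-→d21:-→d22:-→d23:-→d24:H6  best=H6
  ? 16.33.84.194  path d0:-→d1:-→d2:-  best=no-route
  ? 124.131.3.242  path d0:-→d1:-→d2:-→d3:-→d4:-→d5:-→d6:-→d7:-→d8:-→d9:-→d10:-→d11:-→d12:-→d13:-→d14:-→d15:-→d16:H6→d17:-→d18:-→d19:-→d20:-→d21:-→d22:-→d23:-→d24:H6→d25:-→d26:-→d27:-→d28:H0  best=H0
  ? 124.131.3.98  path d0:-→d1:-→d2:-→d3:-→d4:-→d5:-→d6:-→d7:-→d8:-→d9:-→d10:-→d11:-→d12:-→d13:-→d14:-→d15:-→d16:H6→d17:-→d18:-→d19:-→d20:-→d21:-→d22:-→d23:-→d24:H6  best=H6
  ? 124.131.3.247  path d0:-→d1:-→d2:-→d3:-→d4:-→d5:-→d6:-→d7:-→d8:-→d9:-→d10:-→d11:-→d12:-→d13:-→d14:-→d15:-→d16:H6→d17:-→d18:-→d19:-→d20:-→d21:-→d22:-→d23:-→d24:H6→d25:-→d26:-→d27:-→d28:H0  best=H0
  add 46.110.69.113/32 -> H2 at depth 32
  ? 124.131.0.0  path d0:-→d1:-→d2:-→d3:-→d4:-→d5:-→d6:-→d7:-→d8:-→d9:-→d10:-→d11:-→d12:-→d13:-→d14:-→d15:-→d16:H6→d17:-→d18:-→d19:-→d20:-→d21:-→d22:-  best=H6
  ? 46.0.0.3  path d0:-→d1:-→d2:-→d3:-→d4:-→d5:-→d6:-→d7:-→d8:H3→d9:-  best=H3
  - 124.131.3.0/24 clear@24
  - 124.131.0.0/16 clear@16
  add 46.110.69.112/28 -> H5 at depth 28

== LOOKUPS ==
["H6","H6","H0","H5","H0","H6","H0","H6","H6","H4","H3","H6","no-route","H0","H6","H0","H6","H3"]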